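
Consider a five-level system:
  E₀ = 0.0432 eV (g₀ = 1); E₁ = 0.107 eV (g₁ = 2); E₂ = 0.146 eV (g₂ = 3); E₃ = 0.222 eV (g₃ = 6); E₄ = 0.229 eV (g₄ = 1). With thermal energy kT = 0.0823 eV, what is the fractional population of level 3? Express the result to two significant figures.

0.19

Eᵢ/kT = 0.5249, 1.300, 1.774, 2.697, 2.783.
Z = Σ gᵢe^(−Eᵢ/kT) = 1·e^(−0.5249) + 2·e^(−1.300) + 3·e^(−1.774) + 6·e^(−2.697) + 1·e^(−2.783) = 0.5916 + 0.5451 + 0.5090 + 0.4044 + 0.06185 = 2.112.
P₃ = g₃ e^(−E₃/kT) / Z = 0.4044/2.112 = 0.19.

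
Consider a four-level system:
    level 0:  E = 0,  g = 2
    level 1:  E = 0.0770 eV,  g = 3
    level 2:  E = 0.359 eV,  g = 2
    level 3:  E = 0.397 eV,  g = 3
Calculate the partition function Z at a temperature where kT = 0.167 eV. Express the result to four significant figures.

Z = 4.403

Eᵢ/kT = 0, 0.461078, 2.14970, 2.37725.
Z = Σ gᵢe^(−Eᵢ/kT) = 2·e^(−0) + 3·e^(−0.461078) + 2·e^(−2.14970) + 3·e^(−2.37725) = 2.00000 + 1.89181 + 0.233038 + 0.278416 = 4.40326.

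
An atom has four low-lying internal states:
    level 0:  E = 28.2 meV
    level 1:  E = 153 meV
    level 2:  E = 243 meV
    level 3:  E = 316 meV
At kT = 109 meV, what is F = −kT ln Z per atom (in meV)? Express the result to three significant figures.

Eᵢ/kT = 0.25872, 1.4037, 2.2294, 2.8991.
Z = Σ e^(−Eᵢ/kT) = e^(−0.25872) + e^(−1.4037) + e^(−2.2294) + e^(−2.8991) = 0.77204 + 0.24569 + 0.10759 + 0.055073 = 1.1804.
F = −kT ln Z = −109 × ln(1.1804) = −109 × 0.16585 = -18.1 meV.

-18.1 meV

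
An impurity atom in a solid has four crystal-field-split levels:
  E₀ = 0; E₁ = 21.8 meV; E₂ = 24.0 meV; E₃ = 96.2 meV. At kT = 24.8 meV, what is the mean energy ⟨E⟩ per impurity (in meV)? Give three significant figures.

11.1 meV

Eᵢ/kT = 0, 0.87903, 0.96774, 3.8790.
Z = Σ e^(−Eᵢ/kT) = e^(−0) + e^(−0.87903) + e^(−0.96774) + e^(−3.8790) = 1.0000 + 0.41519 + 0.37994 + 0.020671 = 1.8158.
⟨E⟩ = Σ Eᵢ e^(−Eᵢ/kT) / Z = (0·1.0000 + 21.8·0.41519 + 24.0·0.37994 + 96.2·0.020671) / 1.8158 = 11.1 meV.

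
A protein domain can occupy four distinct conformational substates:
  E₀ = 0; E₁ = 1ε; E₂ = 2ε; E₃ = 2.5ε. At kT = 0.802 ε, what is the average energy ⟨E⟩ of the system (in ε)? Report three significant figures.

0.398 ε

Eᵢ/kT = 0, 1.2469, 2.4938, 3.1172.
Z = Σ e^(−Eᵢ/kT) = e^(−0) + e^(−1.2469) + e^(−2.4938) + e^(−3.1172) = 1.0000 + 0.28739 + 0.082596 + 0.044281 = 1.4143.
⟨E⟩ = Σ Eᵢ e^(−Eᵢ/kT) / Z = (0·1.0000 + 1·0.28739 + 2·0.082596 + 2.5·0.044281) / 1.4143 = 0.398 ε.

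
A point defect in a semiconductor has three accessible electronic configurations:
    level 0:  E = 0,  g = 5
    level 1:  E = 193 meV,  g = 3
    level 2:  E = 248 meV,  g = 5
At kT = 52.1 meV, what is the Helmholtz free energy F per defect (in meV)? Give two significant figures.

-85 meV

Eᵢ/kT = 0, 3.704, 4.760.
Z = Σ gᵢe^(−Eᵢ/kT) = 5·e^(−0) + 3·e^(−3.704) + 5·e^(−4.760) = 5.000 + 0.07387 + 0.04283 = 5.117.
F = −kT ln Z = −52.1 × ln(5.117) = −52.1 × 1.633 = -85 meV.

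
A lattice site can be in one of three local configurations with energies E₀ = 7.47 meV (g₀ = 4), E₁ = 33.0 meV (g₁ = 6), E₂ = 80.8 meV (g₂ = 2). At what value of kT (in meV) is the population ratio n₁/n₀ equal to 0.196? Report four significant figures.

12.54 meV

n₁/n₀ = (g₁/g₀) exp[−(E₁−E₀)/kT] = 0.196.
⇒ (E₁−E₀)/kT = ln((6/4)/0.196) = ln(7.65306) = 2.03511.
kT = 25.53 meV / 2.03511 = 12.54 meV.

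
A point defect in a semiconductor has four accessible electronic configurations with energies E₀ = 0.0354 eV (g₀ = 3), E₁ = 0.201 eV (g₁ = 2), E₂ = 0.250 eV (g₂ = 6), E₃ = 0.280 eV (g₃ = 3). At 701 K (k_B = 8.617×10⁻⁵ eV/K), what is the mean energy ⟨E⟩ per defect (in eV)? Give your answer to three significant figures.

k_BT = 8.617×10⁻⁵ × 701 K = 0.060405 eV.
Eᵢ/kT = 0.58604, 3.3275, 4.1387, 4.6354.
Z = Σ gᵢe^(−Eᵢ/kT) = 3·e^(−0.58604) + 2·e^(−3.3275) + 6·e^(−4.1387) + 3·e^(−4.6354) = 1.6696 + 0.071765 + 0.095661 + 0.029107 = 1.8661.
⟨E⟩ = Σ Eᵢ gᵢe^(−Eᵢ/kT) / Z = (0.0354·1.6696 + 0.201·0.071765 + 0.250·0.095661 + 0.280·0.029107) / 1.8661 = 0.0566 eV.

0.0566 eV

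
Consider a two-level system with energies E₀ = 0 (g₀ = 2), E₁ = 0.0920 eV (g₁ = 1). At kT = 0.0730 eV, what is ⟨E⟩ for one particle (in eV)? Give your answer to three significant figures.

0.0114 eV

Eᵢ/kT = 0, 1.2603.
Z = Σ gᵢe^(−Eᵢ/kT) = 2·e^(−0) + 1·e^(−1.2603) = 2.0000 + 0.28357 = 2.2836.
⟨E⟩ = Σ Eᵢ gᵢe^(−Eᵢ/kT) / Z = (0·2.0000 + 0.0920·0.28357) / 2.2836 = 0.0114 eV.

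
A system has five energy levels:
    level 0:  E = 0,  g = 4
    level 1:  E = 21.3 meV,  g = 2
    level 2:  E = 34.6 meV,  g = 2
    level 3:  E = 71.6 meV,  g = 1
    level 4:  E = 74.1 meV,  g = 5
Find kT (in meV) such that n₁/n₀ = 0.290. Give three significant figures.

n₁/n₀ = (g₁/g₀) exp[−(E₁−E₀)/kT] = 0.290.
⇒ (E₁−E₀)/kT = ln((2/4)/0.290) = ln(1.7241) = 0.54471.
kT = 21.3 meV / 0.54471 = 39.1 meV.

39.1 meV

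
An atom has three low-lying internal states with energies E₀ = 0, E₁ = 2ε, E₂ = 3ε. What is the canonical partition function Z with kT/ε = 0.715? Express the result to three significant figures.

Z = 1.08

Eᵢ/kT = 0, 2.7972, 4.1958.
Z = Σ e^(−Eᵢ/kT) = e^(−0) + e^(−2.7972) + e^(−4.1958) = 1.0000 + 0.060981 + 0.015059 = 1.0760.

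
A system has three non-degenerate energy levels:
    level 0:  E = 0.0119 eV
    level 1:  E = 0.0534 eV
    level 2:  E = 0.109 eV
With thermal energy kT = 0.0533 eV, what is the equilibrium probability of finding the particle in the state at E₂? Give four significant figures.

Eᵢ/kT = 0.223265, 1.00188, 2.04503.
Z = Σ e^(−Eᵢ/kT) = e^(−0.223265) + e^(−1.00188) + e^(−2.04503) = 0.799903 + 0.367188 + 0.129376 = 1.29647.
P₂ = e^(−E₂/kT) / Z = 0.129376/1.29647 = 0.09979.

0.09979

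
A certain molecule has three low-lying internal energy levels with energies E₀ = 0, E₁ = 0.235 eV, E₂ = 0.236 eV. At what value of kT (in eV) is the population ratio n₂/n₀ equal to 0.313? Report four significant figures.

n₂/n₀ = exp[−(E₂−E₀)/kT] = 0.313.
⇒ (E₂−E₀)/kT = ln(1/0.313) = ln(3.19489) = 1.16155.
kT = 0.236 eV / 1.16155 = 0.2032 eV.

0.2032 eV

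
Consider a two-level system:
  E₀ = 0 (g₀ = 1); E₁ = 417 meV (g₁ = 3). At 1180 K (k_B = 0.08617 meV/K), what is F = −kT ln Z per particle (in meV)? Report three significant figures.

k_BT = 0.08617 × 1180 K = 101.68 meV.
Eᵢ/kT = 0, 4.1011.
Z = Σ gᵢe^(−Eᵢ/kT) = 1·e^(−0) + 3·e^(−4.1011) = 1.0000 + 0.049663 = 1.0497.
F = −kT ln Z = −101.68 × ln(1.0497) = −101.68 × 0.048504 = -4.93 meV.

-4.93 meV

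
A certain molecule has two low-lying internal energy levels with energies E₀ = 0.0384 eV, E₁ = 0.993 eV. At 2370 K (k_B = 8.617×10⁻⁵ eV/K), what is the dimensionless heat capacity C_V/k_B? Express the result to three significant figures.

k_BT = 8.617×10⁻⁵ × 2370 K = 0.20422 eV.
Eᵢ/kT = 0.18803, 4.8624.
Z = Σ e^(−Eᵢ/kT) = e^(−0.18803) + e^(−4.8624) = 0.82859 + 0.0077319 = 0.83632.
⟨E⟩ = 0.047226 eV, ⟨E²⟩ = 0.010577 eV².
C_V/k_B = (⟨E²⟩ − ⟨E⟩²)/(kT)² = (0.010577 − 0.0022303)/0.041706 = 0.200.

0.200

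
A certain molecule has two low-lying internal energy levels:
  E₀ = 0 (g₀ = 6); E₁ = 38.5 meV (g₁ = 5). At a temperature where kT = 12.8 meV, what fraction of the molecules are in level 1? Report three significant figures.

0.0395

Eᵢ/kT = 0, 3.0078.
Z = Σ gᵢe^(−Eᵢ/kT) = 6·e^(−0) + 5·e^(−3.0078) = 6.0000 + 0.24700 = 6.2470.
P₁ = g₁ e^(−E₁/kT) / Z = 0.24700/6.2470 = 0.0395.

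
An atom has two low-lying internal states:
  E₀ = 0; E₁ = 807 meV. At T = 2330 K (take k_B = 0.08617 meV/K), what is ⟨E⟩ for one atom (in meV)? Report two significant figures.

14 meV

k_BT = 0.08617 × 2330 K = 200.8 meV.
Eᵢ/kT = 0, 4.019.
Z = Σ e^(−Eᵢ/kT) = e^(−0) + e^(−4.019) = 1.000 + 0.01797 = 1.018.
⟨E⟩ = Σ Eᵢ e^(−Eᵢ/kT) / Z = (0·1.000 + 807·0.01797) / 1.018 = 14 meV.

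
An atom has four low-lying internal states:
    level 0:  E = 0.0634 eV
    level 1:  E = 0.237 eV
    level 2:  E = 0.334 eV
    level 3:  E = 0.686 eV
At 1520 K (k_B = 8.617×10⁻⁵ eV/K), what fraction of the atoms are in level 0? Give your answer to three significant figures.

k_BT = 8.617×10⁻⁵ × 1520 K = 0.13098 eV.
Eᵢ/kT = 0.48404, 1.8094, 2.5500, 5.2374.
Z = Σ e^(−Eᵢ/kT) = e^(−0.48404) + e^(−1.8094) + e^(−2.5500) + e^(−5.2374) = 0.61629 + 0.16375 + 0.078082 + 0.0053141 = 0.86344.
P₀ = e^(−E₀/kT) / Z = 0.61629/0.86344 = 0.714.

0.714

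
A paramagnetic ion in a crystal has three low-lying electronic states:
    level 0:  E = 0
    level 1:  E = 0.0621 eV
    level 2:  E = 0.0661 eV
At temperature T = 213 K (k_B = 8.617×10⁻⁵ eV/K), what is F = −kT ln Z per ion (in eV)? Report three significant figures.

k_BT = 8.617×10⁻⁵ × 213 K = 0.018354 eV.
Eᵢ/kT = 0, 3.3835, 3.6014.
Z = Σ e^(−Eᵢ/kT) = e^(−0) + e^(−3.3835) + e^(−3.6014) = 1.0000 + 0.033928 + 0.027285 = 1.0612.
F = −kT ln Z = −0.018354 × ln(1.0612) = −0.018354 × 0.059400 = -0.00109 eV.

-0.00109 eV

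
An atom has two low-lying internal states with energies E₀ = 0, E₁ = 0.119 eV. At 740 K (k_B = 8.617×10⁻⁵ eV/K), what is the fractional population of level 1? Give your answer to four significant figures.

k_BT = 8.617×10⁻⁵ × 740 K = 0.0637658 eV.
Eᵢ/kT = 0, 1.86620.
Z = Σ e^(−Eᵢ/kT) = e^(−0) + e^(−1.86620) = 1.00000 + 0.154710 = 1.15471.
P₁ = e^(−E₁/kT) / Z = 0.154710/1.15471 = 0.1340.

0.1340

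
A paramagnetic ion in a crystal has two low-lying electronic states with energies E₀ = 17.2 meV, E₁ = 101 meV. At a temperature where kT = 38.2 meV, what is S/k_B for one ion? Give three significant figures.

Eᵢ/kT = 0.45026, 2.6440.
Z = Σ e^(−Eᵢ/kT) = e^(−0.45026) + e^(−2.6440) = 0.63746 + 0.071076 = 0.70854.
⟨E⟩ = Σ EᵢPᵢ = 25.606 meV.
S/k_B = ln Z + ⟨E⟩/kT = ln(0.70854) + 25.606/38.2 = -0.34455 + 0.67031 = 0.326.

0.326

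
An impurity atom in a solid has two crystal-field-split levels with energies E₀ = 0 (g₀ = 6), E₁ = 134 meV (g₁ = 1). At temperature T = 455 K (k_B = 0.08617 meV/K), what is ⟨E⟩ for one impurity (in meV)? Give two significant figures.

k_BT = 0.08617 × 455 K = 39.21 meV.
Eᵢ/kT = 0, 3.417.
Z = Σ gᵢe^(−Eᵢ/kT) = 6·e^(−0) + 1·e^(−3.417) = 6.000 + 0.03281 = 6.033.
⟨E⟩ = Σ Eᵢ gᵢe^(−Eᵢ/kT) / Z = (0·6.000 + 134·0.03281) / 6.033 = 0.73 meV.

0.73 meV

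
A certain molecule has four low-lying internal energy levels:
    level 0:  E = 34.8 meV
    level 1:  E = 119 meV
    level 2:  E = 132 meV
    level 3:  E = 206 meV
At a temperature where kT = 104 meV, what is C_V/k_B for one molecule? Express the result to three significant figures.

0.305

Eᵢ/kT = 0.33462, 1.1442, 1.2692, 1.9808.
Z = Σ e^(−Eᵢ/kT) = e^(−0.33462) + e^(−1.1442) + e^(−1.2692) + e^(−1.9808) = 0.71561 + 0.31848 + 0.28106 + 0.13796 = 1.4531.
⟨E⟩ = 88.309 meV, ⟨E²⟩ = 11099 meV².
C_V/k_B = (⟨E²⟩ − ⟨E⟩²)/(kT)² = (11099 − 7798.5)/10816 = 0.305.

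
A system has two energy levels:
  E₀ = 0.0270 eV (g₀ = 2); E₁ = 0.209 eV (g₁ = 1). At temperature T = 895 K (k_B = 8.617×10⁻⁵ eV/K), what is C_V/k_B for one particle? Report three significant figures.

k_BT = 8.617×10⁻⁵ × 895 K = 0.077122 eV.
Eᵢ/kT = 0.35009, 2.7100.
Z = Σ gᵢe^(−Eᵢ/kT) = 2·e^(−0.35009) + 1·e^(−2.7100) = 1.4092 + 0.066537 = 1.4757.
⟨E⟩ = 0.035207 eV, ⟨E²⟩ = 0.0026657 eV².
C_V/k_B = (⟨E²⟩ − ⟨E⟩²)/(kT)² = (0.0026657 − 0.0012395)/0.0059478 = 0.240.

0.240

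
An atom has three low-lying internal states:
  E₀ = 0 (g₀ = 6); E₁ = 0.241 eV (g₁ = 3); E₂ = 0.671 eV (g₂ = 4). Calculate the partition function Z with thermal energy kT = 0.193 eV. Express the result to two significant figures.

Eᵢ/kT = 0, 1.249, 3.477.
Z = Σ gᵢe^(−Eᵢ/kT) = 6·e^(−0) + 3·e^(−1.249) + 4·e^(−3.477) = 6.000 + 0.8604 + 0.1236 = 6.984.

Z = 7.0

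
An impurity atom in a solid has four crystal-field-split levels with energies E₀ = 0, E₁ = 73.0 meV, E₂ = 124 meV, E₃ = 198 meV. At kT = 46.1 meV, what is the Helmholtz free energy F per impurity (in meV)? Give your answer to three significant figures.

Eᵢ/kT = 0, 1.5835, 2.6898, 4.2950.
Z = Σ e^(−Eᵢ/kT) = e^(−0) + e^(−1.5835) + e^(−2.6898) + e^(−4.2950) = 1.0000 + 0.20526 + 0.067895 + 0.013637 = 1.2868.
F = −kT ln Z = −46.1 × ln(1.2868) = −46.1 × 0.25216 = -11.6 meV.

-11.6 meV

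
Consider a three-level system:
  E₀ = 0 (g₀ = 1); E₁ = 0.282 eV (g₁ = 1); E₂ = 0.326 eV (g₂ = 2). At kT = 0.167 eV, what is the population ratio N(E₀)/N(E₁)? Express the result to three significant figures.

5.41

n₀/n₁ = (g₀/g₁) exp[−(E₀−E₁)/kT] = (1/1) × exp(−(-0.282 eV)/(0.167 eV)) = (1/1) × exp(1.6886) = 5.41.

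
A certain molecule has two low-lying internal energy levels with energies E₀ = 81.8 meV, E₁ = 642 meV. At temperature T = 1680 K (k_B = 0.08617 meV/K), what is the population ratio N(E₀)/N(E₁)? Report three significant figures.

k_BT = 0.08617 × 1680 K = 144.77 meV.
n₀/n₁ = exp[−(E₀−E₁)/kT] = exp(−(-560.2 meV)/(144.77 meV)) = exp(3.8696) = 47.9.

47.9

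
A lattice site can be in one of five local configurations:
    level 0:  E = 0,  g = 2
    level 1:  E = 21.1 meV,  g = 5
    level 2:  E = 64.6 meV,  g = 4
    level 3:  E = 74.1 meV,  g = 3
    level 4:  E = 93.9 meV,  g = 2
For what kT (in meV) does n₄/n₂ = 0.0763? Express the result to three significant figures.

15.6 meV

n₄/n₂ = (g₄/g₂) exp[−(E₄−E₂)/kT] = 0.0763.
⇒ (E₄−E₂)/kT = ln((2/4)/0.0763) = ln(6.5531) = 1.8799.
kT = 29.3 meV / 1.8799 = 15.6 meV.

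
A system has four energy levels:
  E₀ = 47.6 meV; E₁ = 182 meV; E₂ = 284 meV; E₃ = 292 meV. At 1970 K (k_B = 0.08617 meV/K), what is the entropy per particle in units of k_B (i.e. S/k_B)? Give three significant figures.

k_BT = 0.08617 × 1970 K = 169.75 meV.
Eᵢ/kT = 0.28041, 1.0722, 1.6730, 1.7202.
Z = Σ e^(−Eᵢ/kT) = e^(−0.28041) + e^(−1.0722) + e^(−1.6730) + e^(−1.7202) = 0.75547 + 0.34225 + 0.18768 + 0.17903 = 1.4644.
⟨E⟩ = Σ EᵢPᵢ = 139.19 meV.
S/k_B = ln Z + ⟨E⟩/kT = ln(1.4644) + 139.19/169.75 = 0.38145 + 0.81997 = 1.20.

1.20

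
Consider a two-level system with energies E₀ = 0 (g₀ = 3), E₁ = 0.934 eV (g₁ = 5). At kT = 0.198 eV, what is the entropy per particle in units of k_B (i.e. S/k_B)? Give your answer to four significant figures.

Eᵢ/kT = 0, 4.71717.
Z = Σ gᵢe^(−Eᵢ/kT) = 3·e^(−0) + 5·e^(−4.71717) = 3.00000 + 0.0447022 = 3.04470.
⟨E⟩ = Σ EᵢPᵢ = 0.0137130 eV.
S/k_B = ln Z + ⟨E⟩/kT = ln(3.04470) + 0.0137130/0.198 = 1.11340 + 0.0692576 = 1.183.

1.183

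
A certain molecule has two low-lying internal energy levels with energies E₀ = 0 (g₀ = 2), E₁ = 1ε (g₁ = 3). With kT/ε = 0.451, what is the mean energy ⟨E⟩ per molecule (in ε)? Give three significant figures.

0.140 ε

Eᵢ/kT = 0, 2.2173.
Z = Σ gᵢe^(−Eᵢ/kT) = 2·e^(−0) + 3·e^(−2.2173) = 2.0000 + 0.32671 = 2.3267.
⟨E⟩ = Σ Eᵢ gᵢe^(−Eᵢ/kT) / Z = (0·2.0000 + 1·0.32671) / 2.3267 = 0.140 ε.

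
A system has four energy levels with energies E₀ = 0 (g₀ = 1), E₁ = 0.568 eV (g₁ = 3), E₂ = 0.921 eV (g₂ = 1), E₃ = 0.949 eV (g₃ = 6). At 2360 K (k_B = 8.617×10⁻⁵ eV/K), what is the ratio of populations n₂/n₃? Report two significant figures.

0.19

k_BT = 8.617×10⁻⁵ × 2360 K = 0.2034 eV.
n₂/n₃ = (g₂/g₃) exp[−(E₂−E₃)/kT] = (1/6) × exp(−(-0.028 eV)/(0.2034 eV)) = (1/6) × exp(0.1377) = 0.19.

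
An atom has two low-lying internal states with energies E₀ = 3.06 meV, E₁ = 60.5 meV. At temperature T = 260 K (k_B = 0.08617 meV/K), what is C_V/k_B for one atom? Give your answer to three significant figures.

k_BT = 0.08617 × 260 K = 22.404 meV.
Eᵢ/kT = 0.13658, 2.7004.
Z = Σ e^(−Eᵢ/kT) = e^(−0.13658) + e^(−2.7004) = 0.87234 + 0.067179 = 0.93952.
⟨E⟩ = 7.1672 meV, ⟨E²⟩ = 270.41 meV².
C_V/k_B = (⟨E²⟩ − ⟨E⟩²)/(kT)² = (270.41 − 51.369)/501.94 = 0.436.

0.436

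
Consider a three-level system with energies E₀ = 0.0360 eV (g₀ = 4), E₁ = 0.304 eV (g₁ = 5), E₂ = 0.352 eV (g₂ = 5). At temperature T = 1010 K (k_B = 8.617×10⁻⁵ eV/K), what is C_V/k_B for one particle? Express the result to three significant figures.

0.826

k_BT = 8.617×10⁻⁵ × 1010 K = 0.087032 eV.
Eᵢ/kT = 0.41364, 3.4930, 4.0445.
Z = Σ gᵢe^(−Eᵢ/kT) = 4·e^(−0.41364) + 5·e^(−3.4930) + 5·e^(−4.0445) = 2.6450 + 0.15205 + 0.087592 = 2.8846.
⟨E⟩ = 0.059723 eV, ⟨E²⟩ = 0.0098221 eV².
C_V/k_B = (⟨E²⟩ − ⟨E⟩²)/(kT)² = (0.0098221 − 0.0035668)/0.0075746 = 0.826.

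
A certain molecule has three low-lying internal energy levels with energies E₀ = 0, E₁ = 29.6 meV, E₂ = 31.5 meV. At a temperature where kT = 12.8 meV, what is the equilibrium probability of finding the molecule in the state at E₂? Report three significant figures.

0.0721

Eᵢ/kT = 0, 2.3125, 2.4609.
Z = Σ e^(−Eᵢ/kT) = e^(−0) + e^(−2.3125) + e^(−2.4609) = 1.0000 + 0.099013 + 0.085358 = 1.1844.
P₂ = e^(−E₂/kT) / Z = 0.085358/1.1844 = 0.0721.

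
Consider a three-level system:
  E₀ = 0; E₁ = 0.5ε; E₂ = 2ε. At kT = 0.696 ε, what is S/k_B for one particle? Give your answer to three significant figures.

0.766

Eᵢ/kT = 0, 0.71839, 2.8736.
Z = Σ e^(−Eᵢ/kT) = e^(−0) + e^(−0.71839) + e^(−2.8736) = 1.0000 + 0.48754 + 0.056495 = 1.5440.
⟨E⟩ = Σ EᵢPᵢ = 0.23106 ε.
S/k_B = ln Z + ⟨E⟩/kT = ln(1.5440) + 0.23106/0.696 = 0.43438 + 0.33198 = 0.766.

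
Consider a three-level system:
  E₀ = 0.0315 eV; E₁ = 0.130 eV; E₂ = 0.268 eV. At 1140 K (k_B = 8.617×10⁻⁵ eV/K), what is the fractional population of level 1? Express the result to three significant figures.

0.252

k_BT = 8.617×10⁻⁵ × 1140 K = 0.098234 eV.
Eᵢ/kT = 0.32066, 1.3234, 2.7282.
Z = Σ e^(−Eᵢ/kT) = e^(−0.32066) + e^(−1.3234) + e^(−2.7282) = 0.72567 + 0.26623 + 0.065337 = 1.0572.
P₁ = e^(−E₁/kT) / Z = 0.26623/1.0572 = 0.252.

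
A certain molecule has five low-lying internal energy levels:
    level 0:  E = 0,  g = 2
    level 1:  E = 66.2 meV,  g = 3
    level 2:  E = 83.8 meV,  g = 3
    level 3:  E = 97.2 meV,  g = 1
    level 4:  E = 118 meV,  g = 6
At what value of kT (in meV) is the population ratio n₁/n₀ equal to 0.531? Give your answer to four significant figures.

n₁/n₀ = (g₁/g₀) exp[−(E₁−E₀)/kT] = 0.531.
⇒ (E₁−E₀)/kT = ln((3/2)/0.531) = ln(2.82486) = 1.03846.
kT = 66.2 meV / 1.03846 = 63.75 meV.

63.75 meV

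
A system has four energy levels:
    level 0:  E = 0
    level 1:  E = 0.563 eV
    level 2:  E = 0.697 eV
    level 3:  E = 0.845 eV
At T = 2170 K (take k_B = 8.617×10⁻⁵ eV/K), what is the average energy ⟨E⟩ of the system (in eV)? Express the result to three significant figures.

0.0495 eV

k_BT = 8.617×10⁻⁵ × 2170 K = 0.18699 eV.
Eᵢ/kT = 0, 3.0109, 3.7275, 4.5190.
Z = Σ e^(−Eᵢ/kT) = e^(−0) + e^(−3.0109) + e^(−3.7275) + e^(−4.5190) = 1.0000 + 0.049247 + 0.024053 + 0.010900 = 1.0842.
⟨E⟩ = Σ Eᵢ e^(−Eᵢ/kT) / Z = (0·1.0000 + 0.563·0.049247 + 0.697·0.024053 + 0.845·0.010900) / 1.0842 = 0.0495 eV.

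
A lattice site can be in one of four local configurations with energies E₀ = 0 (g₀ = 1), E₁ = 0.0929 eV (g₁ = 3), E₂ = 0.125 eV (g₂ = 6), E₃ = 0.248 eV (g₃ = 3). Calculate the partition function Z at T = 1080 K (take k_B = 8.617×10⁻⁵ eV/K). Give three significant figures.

k_BT = 8.617×10⁻⁵ × 1080 K = 0.093064 eV.
Eᵢ/kT = 0, 0.99824, 1.3432, 2.6648.
Z = Σ gᵢe^(−Eᵢ/kT) = 1·e^(−0) + 3·e^(−0.99824) + 6·e^(−1.3432) + 3·e^(−2.6648) = 1.0000 + 1.1056 + 1.5661 + 0.20884 = 3.8805.

Z = 3.88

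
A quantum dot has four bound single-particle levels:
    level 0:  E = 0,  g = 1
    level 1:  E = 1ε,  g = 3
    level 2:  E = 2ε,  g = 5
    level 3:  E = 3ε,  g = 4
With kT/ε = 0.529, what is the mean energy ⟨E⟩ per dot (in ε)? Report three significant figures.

0.457 ε

Eᵢ/kT = 0, 1.8904, 3.7807, 5.6711.
Z = Σ gᵢe^(−Eᵢ/kT) = 1·e^(−0) + 3·e^(−1.8904) + 5·e^(−3.7807) + 4·e^(−5.6711) = 1.0000 + 0.45303 + 0.11403 + 0.013776 = 1.5808.
⟨E⟩ = Σ Eᵢ gᵢe^(−Eᵢ/kT) / Z = (0·1.0000 + 1·0.45303 + 2·0.11403 + 3·0.013776) / 1.5808 = 0.457 ε.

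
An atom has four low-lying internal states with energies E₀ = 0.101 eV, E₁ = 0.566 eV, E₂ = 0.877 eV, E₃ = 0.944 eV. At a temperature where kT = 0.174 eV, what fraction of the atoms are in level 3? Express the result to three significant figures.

Eᵢ/kT = 0.58046, 3.2529, 5.0402, 5.4253.
Z = Σ e^(−Eᵢ/kT) = e^(−0.58046) + e^(−3.2529) + e^(−5.0402) + e^(−5.4253) = 0.55964 + 0.038662 + 0.0064725 + 0.0044037 = 0.60918.
P₃ = e^(−E₃/kT) / Z = 0.0044037/0.60918 = 0.00723.

0.00723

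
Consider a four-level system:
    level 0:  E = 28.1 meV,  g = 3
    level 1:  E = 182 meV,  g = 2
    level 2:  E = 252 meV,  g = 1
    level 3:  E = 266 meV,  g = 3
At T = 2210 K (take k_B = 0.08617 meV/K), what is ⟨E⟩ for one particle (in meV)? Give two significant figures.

110 meV

k_BT = 0.08617 × 2210 K = 190.4 meV.
Eᵢ/kT = 0.1476, 0.9559, 1.324, 1.397.
Z = Σ gᵢe^(−Eᵢ/kT) = 3·e^(−0.1476) + 2·e^(−0.9559) + 1·e^(−1.324) + 3·e^(−1.397) = 2.588 + 0.7689 + 0.2661 + 0.7420 = 4.365.
⟨E⟩ = Σ Eᵢ gᵢe^(−Eᵢ/kT) / Z = (28.1·2.588 + 182·0.7689 + 252·0.2661 + 266·0.7420) / 4.365 = 110 meV.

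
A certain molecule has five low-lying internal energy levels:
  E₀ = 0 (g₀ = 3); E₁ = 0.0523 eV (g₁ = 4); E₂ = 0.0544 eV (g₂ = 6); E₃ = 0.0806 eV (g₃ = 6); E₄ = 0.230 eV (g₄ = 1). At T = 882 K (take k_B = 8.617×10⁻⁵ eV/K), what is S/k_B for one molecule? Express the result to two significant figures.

k_BT = 8.617×10⁻⁵ × 882 K = 0.07600 eV.
Eᵢ/kT = 0, 0.6882, 0.7158, 1.061, 3.026.
Z = Σ gᵢe^(−Eᵢ/kT) = 3·e^(−0) + 4·e^(−0.6882) + 6·e^(−0.7158) + 6·e^(−1.061) + 1·e^(−3.026) = 3.000 + 2.010 + 2.933 + 2.077 + 0.04851 = 10.07.
⟨E⟩ = Σ EᵢPᵢ = 0.04402 eV.
S/k_B = ln Z + ⟨E⟩/kT = ln(10.07) + 0.04402/0.07600 = 2.310 + 0.5792 = 2.9.

2.9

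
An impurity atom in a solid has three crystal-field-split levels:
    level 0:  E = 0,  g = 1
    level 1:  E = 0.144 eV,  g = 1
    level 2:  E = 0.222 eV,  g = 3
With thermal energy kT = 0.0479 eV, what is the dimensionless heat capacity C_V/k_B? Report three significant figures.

Eᵢ/kT = 0, 3.0063, 4.6347.
Z = Σ gᵢe^(−Eᵢ/kT) = 1·e^(−0) + 1·e^(−3.0063) + 3·e^(−4.6347) = 1.0000 + 0.049474 + 0.029127 = 1.0786.
⟨E⟩ = 0.012600 eV, ⟨E²⟩ = 0.0022820 eV².
C_V/k_B = (⟨E²⟩ − ⟨E⟩²)/(kT)² = (0.0022820 − 0.00015876)/0.0022944 = 0.925.

0.925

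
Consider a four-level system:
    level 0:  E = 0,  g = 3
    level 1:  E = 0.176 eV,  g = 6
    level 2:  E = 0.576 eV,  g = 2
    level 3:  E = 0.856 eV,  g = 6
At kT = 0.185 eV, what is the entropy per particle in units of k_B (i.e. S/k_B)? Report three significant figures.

Eᵢ/kT = 0, 0.95135, 3.1135, 4.6270.
Z = Σ gᵢe^(−Eᵢ/kT) = 3·e^(−0) + 6·e^(−0.95135) + 2·e^(−3.1135) + 6·e^(−4.6270) = 3.0000 + 2.3173 + 0.088890 + 0.058704 = 5.4649.
⟨E⟩ = Σ EᵢPᵢ = 0.093194 eV.
S/k_B = ln Z + ⟨E⟩/kT = ln(5.4649) + 0.093194/0.185 = 1.6983 + 0.50375 = 2.20.

2.20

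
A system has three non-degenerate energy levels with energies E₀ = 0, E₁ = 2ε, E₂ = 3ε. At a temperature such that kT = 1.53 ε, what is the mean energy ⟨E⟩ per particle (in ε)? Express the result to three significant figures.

Eᵢ/kT = 0, 1.3072, 1.9608.
Z = Σ e^(−Eᵢ/kT) = e^(−0) + e^(−1.3072) + e^(−1.9608) = 1.0000 + 0.27058 + 0.14075 = 1.4113.
⟨E⟩ = Σ Eᵢ e^(−Eᵢ/kT) / Z = (0·1.0000 + 2·0.27058 + 3·0.14075) / 1.4113 = 0.683 ε.

0.683 ε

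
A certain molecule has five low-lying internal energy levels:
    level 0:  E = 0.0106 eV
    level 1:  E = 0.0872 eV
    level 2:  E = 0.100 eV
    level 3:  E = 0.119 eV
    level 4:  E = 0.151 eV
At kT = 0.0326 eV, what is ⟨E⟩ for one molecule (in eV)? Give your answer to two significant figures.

Eᵢ/kT = 0.3252, 2.675, 3.067, 3.650, 4.632.
Z = Σ e^(−Eᵢ/kT) = e^(−0.3252) + e^(−2.675) + e^(−3.067) + e^(−3.650) + e^(−4.632) = 0.7224 + 0.06891 + 0.04656 + 0.02599 + 0.009735 = 0.8736.
⟨E⟩ = Σ Eᵢ e^(−Eᵢ/kT) / Z = (0.0106·0.7224 + 0.0872·0.06891 + 0.100·0.04656 + 0.119·0.02599 + 0.151·0.009735) / 0.8736 = 0.026 eV.

0.026 eV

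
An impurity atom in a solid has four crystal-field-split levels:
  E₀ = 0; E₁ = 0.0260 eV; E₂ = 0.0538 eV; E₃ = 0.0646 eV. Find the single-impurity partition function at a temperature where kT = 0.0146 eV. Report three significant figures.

Eᵢ/kT = 0, 1.7808, 3.6849, 4.4247.
Z = Σ e^(−Eᵢ/kT) = e^(−0) + e^(−1.7808) + e^(−3.6849) + e^(−4.4247) = 1.0000 + 0.16850 + 0.025100 + 0.011978 = 1.2056.

Z = 1.21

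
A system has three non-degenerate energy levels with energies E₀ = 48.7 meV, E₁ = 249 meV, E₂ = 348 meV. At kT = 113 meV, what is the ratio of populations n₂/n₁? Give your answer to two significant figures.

0.42

n₂/n₁ = exp[−(E₂−E₁)/kT] = exp(−(99 meV)/(113 meV)) = exp(-0.8761) = 0.42.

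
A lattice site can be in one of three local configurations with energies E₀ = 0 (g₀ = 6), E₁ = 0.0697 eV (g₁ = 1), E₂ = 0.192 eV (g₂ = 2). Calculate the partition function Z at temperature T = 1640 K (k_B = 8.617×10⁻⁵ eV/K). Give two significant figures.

Z = 7.1

k_BT = 8.617×10⁻⁵ × 1640 K = 0.1413 eV.
Eᵢ/kT = 0, 0.4933, 1.359.
Z = Σ gᵢe^(−Eᵢ/kT) = 6·e^(−0) + 1·e^(−0.4933) + 2·e^(−1.359) = 6.000 + 0.6106 + 0.5138 = 7.124.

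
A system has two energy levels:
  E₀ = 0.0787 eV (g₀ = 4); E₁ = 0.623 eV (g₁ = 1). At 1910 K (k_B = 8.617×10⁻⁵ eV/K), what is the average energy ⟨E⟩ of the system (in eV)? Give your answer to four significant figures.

0.08364 eV

k_BT = 8.617×10⁻⁵ × 1910 K = 0.164585 eV.
Eᵢ/kT = 0.478172, 3.78528.
Z = Σ gᵢe^(−Eᵢ/kT) = 4·e^(−0.478172) + 1·e^(−3.78528) = 2.47966 + 0.0227025 = 2.50236.
⟨E⟩ = Σ Eᵢ gᵢe^(−Eᵢ/kT) / Z = (0.0787·2.47966 + 0.623·0.0227025) / 2.50236 = 0.08364 eV.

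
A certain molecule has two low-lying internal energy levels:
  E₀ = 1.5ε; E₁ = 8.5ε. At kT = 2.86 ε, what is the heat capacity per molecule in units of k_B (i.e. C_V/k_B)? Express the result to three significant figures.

0.439

Eᵢ/kT = 0.52448, 2.9720.
Z = Σ e^(−Eᵢ/kT) = e^(−0.52448) + e^(−2.9720) = 0.59186 + 0.051201 = 0.64306.
⟨E⟩ = 2.0573 ε, ⟨E²⟩ = 7.8235 ε².
C_V/k_B = (⟨E²⟩ − ⟨E⟩²)/(kT)² = (7.8235 − 4.2325)/8.1796 = 0.439.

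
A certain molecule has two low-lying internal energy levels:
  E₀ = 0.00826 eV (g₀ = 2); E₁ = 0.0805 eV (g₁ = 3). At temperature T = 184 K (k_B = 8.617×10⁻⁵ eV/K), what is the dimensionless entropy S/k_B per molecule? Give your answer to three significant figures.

k_BT = 8.617×10⁻⁵ × 184 K = 0.015855 eV.
Eᵢ/kT = 0.52097, 5.0773.
Z = Σ gᵢe^(−Eᵢ/kT) = 2·e^(−0.52097) + 3·e^(−5.0773) = 1.1879 + 0.018710 = 1.2066.
⟨E⟩ = Σ EᵢPᵢ = 0.0093802 eV.
S/k_B = ln Z + ⟨E⟩/kT = ln(1.2066) + 0.0093802/0.015855 = 0.18781 + 0.59162 = 0.779.

0.779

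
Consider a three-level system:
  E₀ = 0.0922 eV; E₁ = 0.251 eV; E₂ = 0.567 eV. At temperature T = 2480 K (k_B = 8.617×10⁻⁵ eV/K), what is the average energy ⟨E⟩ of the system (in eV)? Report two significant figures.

k_BT = 8.617×10⁻⁵ × 2480 K = 0.2137 eV.
Eᵢ/kT = 0.4314, 1.175, 2.653.
Z = Σ e^(−Eᵢ/kT) = e^(−0.4314) + e^(−1.175) + e^(−2.653) = 0.6496 + 0.3088 + 0.07044 = 1.029.
⟨E⟩ = Σ Eᵢ e^(−Eᵢ/kT) / Z = (0.0922·0.6496 + 0.251·0.3088 + 0.567·0.07044) / 1.029 = 0.17 eV.

0.17 eV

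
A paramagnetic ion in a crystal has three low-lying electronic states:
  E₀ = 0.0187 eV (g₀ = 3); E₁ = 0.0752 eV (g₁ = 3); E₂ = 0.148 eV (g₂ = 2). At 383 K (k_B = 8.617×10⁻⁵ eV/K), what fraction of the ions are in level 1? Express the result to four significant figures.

0.1512

k_BT = 8.617×10⁻⁵ × 383 K = 0.0330031 eV.
Eᵢ/kT = 0.566613, 2.27857, 4.48443.
Z = Σ gᵢe^(−Eᵢ/kT) = 3·e^(−0.566613) + 3·e^(−2.27857) + 2·e^(−4.48443) = 1.70233 + 0.307292 + 0.0225666 = 2.03219.
P₁ = g₁ e^(−E₁/kT) / Z = 0.307292/2.03219 = 0.1512.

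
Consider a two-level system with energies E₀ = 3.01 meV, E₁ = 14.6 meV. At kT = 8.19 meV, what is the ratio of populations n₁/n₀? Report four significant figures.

0.2429

n₁/n₀ = exp[−(E₁−E₀)/kT] = exp(−(11.59 meV)/(8.19 meV)) = exp(-1.41514) = 0.2429.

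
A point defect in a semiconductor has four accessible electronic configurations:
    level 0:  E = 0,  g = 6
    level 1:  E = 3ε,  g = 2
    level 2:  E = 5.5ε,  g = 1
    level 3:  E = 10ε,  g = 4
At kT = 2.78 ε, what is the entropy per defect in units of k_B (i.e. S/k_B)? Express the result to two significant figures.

Eᵢ/kT = 0, 1.079, 1.978, 3.597.
Z = Σ gᵢe^(−Eᵢ/kT) = 6·e^(−0) + 2·e^(−1.079) + 1·e^(−1.978) + 4·e^(−3.597) = 6.000 + 0.6799 + 0.1383 + 0.1096 = 6.928.
⟨E⟩ = Σ EᵢPᵢ = 0.5624 ε.
S/k_B = ln Z + ⟨E⟩/kT = ln(6.928) + 0.5624/2.78 = 1.936 + 0.2023 = 2.1.

2.1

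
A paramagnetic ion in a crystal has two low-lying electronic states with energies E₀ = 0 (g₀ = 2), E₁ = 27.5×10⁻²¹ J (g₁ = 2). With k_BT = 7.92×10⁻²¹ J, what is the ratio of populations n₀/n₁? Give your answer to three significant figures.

n₀/n₁ = (g₀/g₁) exp[−(E₀−E₁)/kT] = (2/2) × exp(−(-27.5 ×10⁻²¹ J)/(7.92 ×10⁻²¹ J)) = (2/2) × exp(3.4722) = 32.2.

32.2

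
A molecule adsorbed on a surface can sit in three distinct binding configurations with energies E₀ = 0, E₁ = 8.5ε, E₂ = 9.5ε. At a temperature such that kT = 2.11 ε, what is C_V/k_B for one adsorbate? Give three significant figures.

0.485

Eᵢ/kT = 0, 4.0284, 4.5024.
Z = Σ e^(−Eᵢ/kT) = e^(−0) + e^(−4.0284) + e^(−4.5024) = 1.0000 + 0.017803 + 0.011082 = 1.0289.
⟨E⟩ = 0.24940 ε, ⟨E²⟩ = 2.2222 ε².
C_V/k_B = (⟨E²⟩ − ⟨E⟩²)/(kT)² = (2.2222 − 0.062200)/4.4521 = 0.485.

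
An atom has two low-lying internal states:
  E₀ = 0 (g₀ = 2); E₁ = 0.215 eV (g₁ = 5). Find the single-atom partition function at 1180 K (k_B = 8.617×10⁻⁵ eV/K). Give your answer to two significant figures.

k_BT = 8.617×10⁻⁵ × 1180 K = 0.1017 eV.
Eᵢ/kT = 0, 2.114.
Z = Σ gᵢe^(−Eᵢ/kT) = 2·e^(−0) + 5·e^(−2.114) = 2.000 + 0.6038 = 2.604.

Z = 2.6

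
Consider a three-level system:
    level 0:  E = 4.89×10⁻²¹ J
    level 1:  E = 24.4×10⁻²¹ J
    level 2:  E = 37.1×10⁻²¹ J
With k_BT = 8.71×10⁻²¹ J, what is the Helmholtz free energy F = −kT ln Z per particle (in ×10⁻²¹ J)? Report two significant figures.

Eᵢ/kT = 0.5614, 2.801, 4.259.
Z = Σ e^(−Eᵢ/kT) = e^(−0.5614) + e^(−2.801) + e^(−4.259) = 0.5704 + 0.06075 + 0.01414 = 0.6453.
F = −kT ln Z = −8.71 × ln(0.6453) = −8.71 × -0.4380 = 3.8 ×10⁻²¹ J.

3.8 ×10⁻²¹ J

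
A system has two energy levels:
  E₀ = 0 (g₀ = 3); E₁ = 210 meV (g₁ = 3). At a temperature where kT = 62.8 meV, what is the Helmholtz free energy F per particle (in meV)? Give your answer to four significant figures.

Eᵢ/kT = 0, 3.34395.
Z = Σ gᵢe^(−Eᵢ/kT) = 3·e^(−0) + 3·e^(−3.34395) = 3.00000 + 0.105892 = 3.10589.
F = −kT ln Z = −62.8 × ln(3.10589) = −62.8 × 1.13330 = -71.17 meV.

-71.17 meV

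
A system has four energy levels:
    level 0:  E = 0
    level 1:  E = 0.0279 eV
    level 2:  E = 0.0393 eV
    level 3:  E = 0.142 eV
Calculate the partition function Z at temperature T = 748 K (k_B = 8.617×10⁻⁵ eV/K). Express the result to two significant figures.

k_BT = 8.617×10⁻⁵ × 748 K = 0.06446 eV.
Eᵢ/kT = 0, 0.4328, 0.6097, 2.203.
Z = Σ e^(−Eᵢ/kT) = e^(−0) + e^(−0.4328) + e^(−0.6097) + e^(−2.203) = 1.000 + 0.6487 + 0.5435 + 0.1105 = 2.303.

Z = 2.3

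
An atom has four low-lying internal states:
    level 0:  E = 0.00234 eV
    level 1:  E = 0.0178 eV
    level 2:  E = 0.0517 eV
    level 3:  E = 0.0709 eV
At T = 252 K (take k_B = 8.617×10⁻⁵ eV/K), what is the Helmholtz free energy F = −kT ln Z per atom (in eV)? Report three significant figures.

k_BT = 8.617×10⁻⁵ × 252 K = 0.021715 eV.
Eᵢ/kT = 0.10776, 0.81971, 2.3808, 3.2650.
Z = Σ e^(−Eᵢ/kT) = e^(−0.10776) + e^(−0.81971) + e^(−2.3808) + e^(−3.2650) = 0.89784 + 0.44056 + 0.092477 + 0.038197 = 1.4691.
F = −kT ln Z = −0.021715 × ln(1.4691) = −0.021715 × 0.38465 = -0.00835 eV.

-0.00835 eV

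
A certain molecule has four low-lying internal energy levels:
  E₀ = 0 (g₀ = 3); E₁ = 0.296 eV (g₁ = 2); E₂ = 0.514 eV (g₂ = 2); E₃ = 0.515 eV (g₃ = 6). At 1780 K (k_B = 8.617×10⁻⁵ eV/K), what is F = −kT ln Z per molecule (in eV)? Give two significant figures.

k_BT = 8.617×10⁻⁵ × 1780 K = 0.1534 eV.
Eᵢ/kT = 0, 1.930, 3.351, 3.357.
Z = Σ gᵢe^(−Eᵢ/kT) = 3·e^(−0) + 2·e^(−1.930) + 2·e^(−3.351) + 6·e^(−3.357) = 3.000 + 0.2903 + 0.07010 + 0.2090 = 3.569.
F = −kT ln Z = −0.1534 × ln(3.569) = −0.1534 × 1.272 = -0.20 eV.

-0.20 eV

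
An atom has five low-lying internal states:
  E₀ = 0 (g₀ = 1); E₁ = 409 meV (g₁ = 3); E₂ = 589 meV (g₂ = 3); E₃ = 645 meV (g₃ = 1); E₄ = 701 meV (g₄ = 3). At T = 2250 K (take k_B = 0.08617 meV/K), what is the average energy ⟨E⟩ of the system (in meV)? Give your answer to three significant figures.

k_BT = 0.08617 × 2250 K = 193.88 meV.
Eᵢ/kT = 0, 2.1096, 3.0380, 3.3268, 3.6156.
Z = Σ gᵢe^(−Eᵢ/kT) = 1·e^(−0) + 3·e^(−2.1096) + 3·e^(−3.0380) + 1·e^(−3.3268) + 3·e^(−3.6156) = 1.0000 + 0.36386 + 0.14379 + 0.035908 + 0.080702 = 1.6243.
⟨E⟩ = Σ Eᵢ gᵢe^(−Eᵢ/kT) / Z = (0·1.0000 + 409·0.36386 + 589·0.14379 + 645·0.035908 + 701·0.080702) / 1.6243 = 193 meV.

193 meV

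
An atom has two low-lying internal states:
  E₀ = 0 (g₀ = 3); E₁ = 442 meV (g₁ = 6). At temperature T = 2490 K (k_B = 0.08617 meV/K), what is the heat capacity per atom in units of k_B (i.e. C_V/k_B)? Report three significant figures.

k_BT = 0.08617 × 2490 K = 214.56 meV.
Eᵢ/kT = 0, 2.0600.
Z = Σ gᵢe^(−Eᵢ/kT) = 3·e^(−0) + 6·e^(−2.0600) = 3.0000 + 0.76472 = 3.7647.
⟨E⟩ = 89.783 meV, ⟨E²⟩ = 39684 meV².
C_V/k_B = (⟨E²⟩ − ⟨E⟩²)/(kT)² = (39684 − 8061.0)/46036 = 0.687.

0.687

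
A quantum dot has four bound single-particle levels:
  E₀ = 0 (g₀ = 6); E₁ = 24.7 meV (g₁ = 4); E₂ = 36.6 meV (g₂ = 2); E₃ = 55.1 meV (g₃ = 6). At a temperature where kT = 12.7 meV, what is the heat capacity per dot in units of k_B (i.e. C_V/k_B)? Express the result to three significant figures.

Eᵢ/kT = 0, 1.9449, 2.8819, 4.3386.
Z = Σ gᵢe^(−Eᵢ/kT) = 6·e^(−0) + 4·e^(−1.9449) + 2·e^(−2.8819) + 6·e^(−4.3386) = 6.0000 + 0.57201 + 0.11206 + 0.078329 = 6.7624.
⟨E⟩ = 3.3340 meV, ⟨E²⟩ = 108.97 meV².
C_V/k_B = (⟨E²⟩ − ⟨E⟩²)/(kT)² = (108.97 − 11.116)/161.29 = 0.607.

0.607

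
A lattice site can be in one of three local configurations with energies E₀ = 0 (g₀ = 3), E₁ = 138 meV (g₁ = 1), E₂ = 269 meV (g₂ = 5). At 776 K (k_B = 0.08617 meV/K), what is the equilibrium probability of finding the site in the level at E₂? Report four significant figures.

0.02783

k_BT = 0.08617 × 776 K = 66.8679 meV.
Eᵢ/kT = 0, 2.06377, 4.02286.
Z = Σ gᵢe^(−Eᵢ/kT) = 3·e^(−0) + 1·e^(−2.06377) + 5·e^(−4.02286) = 3.00000 + 0.126974 + 0.0895085 = 3.21648.
P₂ = g₂ e^(−E₂/kT) / Z = 0.0895085/3.21648 = 0.02783.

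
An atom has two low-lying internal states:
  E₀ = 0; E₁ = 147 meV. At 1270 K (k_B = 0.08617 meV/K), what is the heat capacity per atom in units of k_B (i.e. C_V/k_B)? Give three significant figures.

k_BT = 0.08617 × 1270 K = 109.44 meV.
Eᵢ/kT = 0, 1.3432.
Z = Σ e^(−Eᵢ/kT) = e^(−0) + e^(−1.3432) = 1.0000 + 0.26101 = 1.2610.
⟨E⟩ = 30.427 meV, ⟨E²⟩ = 4472.8 meV².
C_V/k_B = (⟨E²⟩ − ⟨E⟩²)/(kT)² = (4472.8 − 925.80)/11977 = 0.296.

0.296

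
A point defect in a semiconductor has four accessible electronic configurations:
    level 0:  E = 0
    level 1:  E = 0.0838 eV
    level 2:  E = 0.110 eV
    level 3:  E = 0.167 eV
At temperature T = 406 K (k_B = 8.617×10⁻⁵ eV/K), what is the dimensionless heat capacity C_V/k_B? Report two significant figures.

k_BT = 8.617×10⁻⁵ × 406 K = 0.03499 eV.
Eᵢ/kT = 0, 2.395, 3.144, 4.773.
Z = Σ e^(−Eᵢ/kT) = e^(−0) + e^(−2.395) + e^(−3.144) + e^(−4.773) = 1.000 + 0.09117 + 0.04311 + 0.008455 = 1.143.
⟨E⟩ = 0.01207 eV, ⟨E²⟩ = 0.001223 eV².
C_V/k_B = (⟨E²⟩ − ⟨E⟩²)/(kT)² = (0.001223 − 0.0001457)/0.001224 = 0.88.

0.88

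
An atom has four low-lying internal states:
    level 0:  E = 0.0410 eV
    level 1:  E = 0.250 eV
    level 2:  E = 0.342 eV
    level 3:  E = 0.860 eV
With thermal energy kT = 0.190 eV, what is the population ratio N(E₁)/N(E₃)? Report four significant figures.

n₁/n₃ = exp[−(E₁−E₃)/kT] = exp(−(-0.610 eV)/(0.190 eV)) = exp(3.21053) = 24.79.

24.79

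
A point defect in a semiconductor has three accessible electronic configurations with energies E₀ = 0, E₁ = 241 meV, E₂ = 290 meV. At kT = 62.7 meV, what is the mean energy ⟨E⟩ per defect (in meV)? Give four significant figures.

7.761 meV

Eᵢ/kT = 0, 3.84370, 4.62520.
Z = Σ e^(−Eᵢ/kT) = e^(−0) + e^(−3.84370) + e^(−4.62520) = 1.00000 + 0.0214142 + 0.00980169 = 1.03122.
⟨E⟩ = Σ Eᵢ e^(−Eᵢ/kT) / Z = (0·1.00000 + 241·0.0214142 + 290·0.00980169) / 1.03122 = 7.761 meV.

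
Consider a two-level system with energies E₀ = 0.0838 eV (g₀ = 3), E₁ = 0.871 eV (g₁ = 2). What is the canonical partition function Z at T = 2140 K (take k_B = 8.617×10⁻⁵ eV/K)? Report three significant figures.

Z = 1.92

k_BT = 8.617×10⁻⁵ × 2140 K = 0.18440 eV.
Eᵢ/kT = 0.45445, 4.7234.
Z = Σ gᵢe^(−Eᵢ/kT) = 3·e^(−0.45445) + 2·e^(−4.7234) = 1.9044 + 0.017770 = 1.9222.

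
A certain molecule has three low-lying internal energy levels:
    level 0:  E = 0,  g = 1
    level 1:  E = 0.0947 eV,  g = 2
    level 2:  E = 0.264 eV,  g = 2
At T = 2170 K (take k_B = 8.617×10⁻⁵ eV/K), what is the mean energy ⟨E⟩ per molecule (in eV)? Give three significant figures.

k_BT = 8.617×10⁻⁵ × 2170 K = 0.18699 eV.
Eᵢ/kT = 0, 0.50644, 1.4118.
Z = Σ gᵢe^(−Eᵢ/kT) = 1·e^(−0) + 2·e^(−0.50644) + 2·e^(−1.4118) = 1.0000 + 1.2053 + 0.48741 = 2.6927.
⟨E⟩ = Σ Eᵢ gᵢe^(−Eᵢ/kT) / Z = (0·1.0000 + 0.0947·1.2053 + 0.264·0.48741) / 2.6927 = 0.0902 eV.

0.0902 eV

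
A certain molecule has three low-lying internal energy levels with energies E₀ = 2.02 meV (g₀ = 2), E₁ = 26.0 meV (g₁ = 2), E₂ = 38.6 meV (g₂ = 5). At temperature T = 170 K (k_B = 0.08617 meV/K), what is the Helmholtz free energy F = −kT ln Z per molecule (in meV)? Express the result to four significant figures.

-13.07 meV

k_BT = 0.08617 × 170 K = 14.6489 meV.
Eᵢ/kT = 0.137894, 1.77488, 2.63501.
Z = Σ gᵢe^(−Eᵢ/kT) = 2·e^(−0.137894) + 2·e^(−1.77488) + 5·e^(−2.63501) = 1.74238 + 0.339008 + 0.358591 = 2.43998.
F = −kT ln Z = −14.6489 × ln(2.43998) = −14.6489 × 0.891990 = -13.07 meV.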